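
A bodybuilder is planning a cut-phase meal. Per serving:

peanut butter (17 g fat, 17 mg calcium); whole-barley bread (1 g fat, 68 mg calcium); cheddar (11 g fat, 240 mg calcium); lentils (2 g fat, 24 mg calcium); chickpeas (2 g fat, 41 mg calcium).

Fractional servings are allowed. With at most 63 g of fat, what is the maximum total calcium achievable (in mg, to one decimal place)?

4284.0 mg

Calcium per g fat: whole-barley bread 68, cheddar 21.82, chickpeas 20.5, lentils 12, peanut butter 1.
With no serving limits, spend the whole fat allowance on whole-barley bread: 63 g / 1 g × 68 mg = 4284.0 mg.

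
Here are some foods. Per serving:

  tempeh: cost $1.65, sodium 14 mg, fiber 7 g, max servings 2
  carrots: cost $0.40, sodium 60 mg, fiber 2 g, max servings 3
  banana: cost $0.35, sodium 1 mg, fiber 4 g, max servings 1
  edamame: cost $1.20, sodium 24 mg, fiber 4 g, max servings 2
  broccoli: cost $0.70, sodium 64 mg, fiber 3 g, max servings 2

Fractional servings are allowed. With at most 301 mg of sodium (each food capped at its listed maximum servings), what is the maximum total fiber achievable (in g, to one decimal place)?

35.2 g

Fiber per mg sodium: banana 4, tempeh 0.5, edamame 0.1667, broccoli 0.04688, carrots 0.03333.
Take 1 serving of banana: uses 1 mg sodium, +4.0 g fiber (running total 4.0 g).
Take 2 servings of tempeh: uses 28 mg sodium, +14.0 g fiber (running total 18.0 g).
Take 2 servings of edamame: uses 48 mg sodium, +8.0 g fiber (running total 26.0 g).
Take 2 servings of broccoli: uses 128 mg sodium, +6.0 g fiber (running total 32.0 g).
Take 1.6 servings of carrots: uses 96 mg sodium, +3.2 g fiber (running total 35.2 g).
Greedy by best ratio exhausts the sodium allowance optimally: 35.2 g.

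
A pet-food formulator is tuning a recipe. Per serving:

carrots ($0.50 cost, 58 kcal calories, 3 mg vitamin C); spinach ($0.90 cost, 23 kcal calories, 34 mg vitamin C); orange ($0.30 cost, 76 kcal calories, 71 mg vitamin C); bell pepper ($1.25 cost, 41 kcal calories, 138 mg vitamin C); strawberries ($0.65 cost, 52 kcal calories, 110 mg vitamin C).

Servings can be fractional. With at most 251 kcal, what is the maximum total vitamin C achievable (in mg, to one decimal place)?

844.8 mg

Vitamin C per kcal: bell pepper 3.366, strawberries 2.115, spinach 1.478, orange 0.9342, carrots 0.05172.
With no serving limits, spend the whole calories allowance on bell pepper: 251 kcal / 41 kcal × 138 mg = 844.8 mg.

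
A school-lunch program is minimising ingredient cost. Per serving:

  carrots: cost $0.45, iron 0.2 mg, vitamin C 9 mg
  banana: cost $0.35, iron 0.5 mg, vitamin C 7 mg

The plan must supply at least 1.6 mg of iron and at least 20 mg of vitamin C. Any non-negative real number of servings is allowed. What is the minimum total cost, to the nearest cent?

$1.12

Check every corner: each single food scaled to meet both minima, and each pair solved so both constraints bind.
carrots only: max(1.6/0.2, 20/9) = 8 servings → $3.60.
banana only: max(1.6/0.5, 20/7) = 3.2 servings → $1.12.
carrots + banana: the both-tight solution has a negative serving — not a feasible corner.
Cheapest feasible corner: $1.12.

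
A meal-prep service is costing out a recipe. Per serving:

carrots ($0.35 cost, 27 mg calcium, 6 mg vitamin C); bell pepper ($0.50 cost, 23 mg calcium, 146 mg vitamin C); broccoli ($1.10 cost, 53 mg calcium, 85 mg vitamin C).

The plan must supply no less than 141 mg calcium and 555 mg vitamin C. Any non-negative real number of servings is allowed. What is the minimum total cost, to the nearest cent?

$2.58

carrots only: max(141/27, 555/6) = 92.5 servings → $32.38.
bell pepper only: max(141/23, 555/146) = 6.13 servings → $3.07.
broccoli only: max(141/53, 555/85) = 6.529 servings → $7.18.
carrots + bell pepper with both tight: 2.056 servings and 3.717 servings → $2.58.
carrots + broccoli: the both-tight solution has a negative serving — not a feasible corner.
bell pepper + broccoli with both tight: 3.014 servings and 1.352 servings → $2.99.
The minimum over all feasible corners is $2.58.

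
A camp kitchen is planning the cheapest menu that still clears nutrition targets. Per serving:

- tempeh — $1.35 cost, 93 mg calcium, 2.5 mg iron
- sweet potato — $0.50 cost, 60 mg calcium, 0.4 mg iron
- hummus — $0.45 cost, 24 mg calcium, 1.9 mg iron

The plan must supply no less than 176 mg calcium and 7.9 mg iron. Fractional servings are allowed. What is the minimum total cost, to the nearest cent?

$2.43

For a min-cost LP with two ≥-constraints, a basic feasible solution has at most two positive variables.
tempeh only: max(176/93, 7.9/2.5) = 3.16 servings → $4.27.
sweet potato only: max(176/60, 7.9/0.4) = 19.75 servings → $9.88.
hummus only: max(176/24, 7.9/1.9) = 7.333 servings → $3.30.
tempeh + sweet potato: the both-tight solution has a negative serving — not a feasible corner.
tempeh + hummus with both tight: 1.241 servings and 2.525 servings → $2.81.
sweet potato + hummus with both tight: 1.387 servings and 3.866 servings → $2.43.
So the least-cost plan costs $2.43.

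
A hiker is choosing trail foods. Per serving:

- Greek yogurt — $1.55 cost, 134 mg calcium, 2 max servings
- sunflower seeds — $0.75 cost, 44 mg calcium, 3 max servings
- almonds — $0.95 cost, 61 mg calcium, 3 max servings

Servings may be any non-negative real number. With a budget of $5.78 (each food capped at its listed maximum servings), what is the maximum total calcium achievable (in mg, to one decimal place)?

440.1 mg

Calcium per dollar: Greek yogurt 86.45, almonds 64.21, sunflower seeds 58.67.
Take 2 servings of Greek yogurt: spends $3.10, +268.0 mg calcium (running total 268.0 mg).
Take 2.821 servings of almonds: spends $2.68, +172.1 mg calcium (running total 440.1 mg).
Greedy by best ratio exhausts the cost allowance optimally: 440.1 mg.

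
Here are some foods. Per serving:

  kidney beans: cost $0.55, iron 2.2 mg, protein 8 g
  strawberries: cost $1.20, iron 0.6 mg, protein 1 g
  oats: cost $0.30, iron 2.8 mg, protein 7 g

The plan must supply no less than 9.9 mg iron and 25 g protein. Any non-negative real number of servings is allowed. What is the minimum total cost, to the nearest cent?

A basic optimal solution has at most two foods positive. Try each food alone and each pair with both targets met exactly.
kidney beans only: max(9.9/2.2, 25/8) = 4.5 servings → $2.48.
strawberries only: max(9.9/0.6, 25/1) = 25 servings → $30.00.
oats only: max(9.9/2.8, 25/7) = 3.571 servings → $1.07.
kidney beans + strawberries with both tight: 1.962 servings and 9.308 servings → $12.25.
kidney beans + oats with both tight: 0.1 servings and 3.457 servings → $1.09.
strawberries + oats with both targets exact would need a negative amount; discard.
The minimum over all feasible corners is $1.07.

$1.07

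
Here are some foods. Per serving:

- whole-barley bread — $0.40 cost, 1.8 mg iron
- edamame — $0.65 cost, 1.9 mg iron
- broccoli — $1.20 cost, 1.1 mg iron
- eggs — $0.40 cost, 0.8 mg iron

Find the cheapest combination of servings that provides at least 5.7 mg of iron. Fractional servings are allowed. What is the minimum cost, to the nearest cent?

Cost per mg of iron: whole-barley bread $0.2222, edamame $0.3421, eggs $0.5000, broccoli $1.0909.
With no serving limits, use only whole-barley bread: 5.7 mg / 1.8 mg = 3.167 servings × $0.40 = $1.27.

$1.27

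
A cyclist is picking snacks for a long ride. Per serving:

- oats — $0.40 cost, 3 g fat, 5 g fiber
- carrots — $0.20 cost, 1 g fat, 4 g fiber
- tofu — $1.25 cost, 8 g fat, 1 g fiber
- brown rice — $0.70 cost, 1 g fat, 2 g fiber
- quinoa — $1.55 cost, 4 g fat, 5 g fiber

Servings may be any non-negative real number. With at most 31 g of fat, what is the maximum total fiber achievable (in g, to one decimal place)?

Fiber per g fat: carrots 4, brown rice 2, oats 1.667, quinoa 1.25, tofu 0.125.
With no serving limits, spend the whole fat allowance on carrots: 31 g / 1 g × 4 g = 124.0 g.

124.0 g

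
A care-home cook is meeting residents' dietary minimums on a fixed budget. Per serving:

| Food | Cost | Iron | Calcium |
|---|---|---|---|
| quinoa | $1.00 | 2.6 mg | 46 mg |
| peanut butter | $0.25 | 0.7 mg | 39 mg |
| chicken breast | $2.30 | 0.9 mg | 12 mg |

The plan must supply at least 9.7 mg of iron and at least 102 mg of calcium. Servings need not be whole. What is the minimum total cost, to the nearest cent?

$3.46

quinoa only: max(9.7/2.6, 102/46) = 3.731 servings → $3.73.
peanut butter only: max(9.7/0.7, 102/39) = 13.86 servings → $3.46.
chicken breast only: max(9.7/0.9, 102/12) = 10.78 servings → $24.79.
quinoa + peanut butter with both targets exact would need a negative amount; discard.
quinoa + chicken breast: intersection lies outside the first quadrant.
peanut butter + chicken breast: intersection lies outside the first quadrant.
The minimum over all feasible corners is $3.46.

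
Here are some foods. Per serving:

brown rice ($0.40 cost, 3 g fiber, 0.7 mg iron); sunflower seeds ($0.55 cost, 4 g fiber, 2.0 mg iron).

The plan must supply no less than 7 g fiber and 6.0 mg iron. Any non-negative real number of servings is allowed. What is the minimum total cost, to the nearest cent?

$1.65

At the optimum either one food covers both requirements or two foods hit both targets exactly; no other combination can be cheaper.
brown rice only: max(7/3, 6.0/0.7) = 8.571 servings → $3.43.
sunflower seeds only: max(7/4, 6.0/2.0) = 3 servings → $1.65.
brown rice + sunflower seeds with both targets exact would need a negative amount; discard.
The minimum over all feasible corners is $1.65.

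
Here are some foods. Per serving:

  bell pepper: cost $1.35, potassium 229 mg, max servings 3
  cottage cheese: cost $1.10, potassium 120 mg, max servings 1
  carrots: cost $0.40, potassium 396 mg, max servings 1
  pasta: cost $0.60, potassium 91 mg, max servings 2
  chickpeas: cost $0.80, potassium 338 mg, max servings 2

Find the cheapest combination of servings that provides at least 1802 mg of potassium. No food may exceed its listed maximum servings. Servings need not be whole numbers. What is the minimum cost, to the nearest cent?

$6.33

Cost per mg of potassium: carrots $0.0010, chickpeas $0.0024, bell pepper $0.0059, pasta $0.0066, cottage cheese $0.0092.
Take 1 serving of carrots: +396.0 mg potassium for $0.40 (total $0.40, still need 1406.0 mg).
Take 2 servings of chickpeas: +676.0 mg potassium for $1.60 (total $2.00, still need 730.0 mg).
Take 3 servings of bell pepper: +687.0 mg potassium for $4.05 (total $6.05, still need 43.0 mg).
Take 0.4725 servings of pasta: +43.0 mg potassium for $0.28 (total $6.33, still need 0.0 mg).
Greedy by cheapest-per-mg is optimal for a single linear constraint, so the minimum cost is $6.33.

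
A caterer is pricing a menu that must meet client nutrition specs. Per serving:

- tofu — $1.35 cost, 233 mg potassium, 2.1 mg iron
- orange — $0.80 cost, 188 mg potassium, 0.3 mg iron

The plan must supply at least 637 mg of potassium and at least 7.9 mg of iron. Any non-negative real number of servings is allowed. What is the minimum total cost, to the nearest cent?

$5.08

Two binding constraints pin down two serving amounts, so the optimal mix uses at most two foods. The candidates are each food alone (scaled to the tighter of potassium/iron) and each pair with both constraints tight.
tofu only: max(637/233, 7.9/2.1) = 3.762 servings → $5.08.
orange only: max(637/188, 7.9/0.3) = 26.33 servings → $21.07.
tofu + orange: the both-tight solution has a negative serving — not a feasible corner.
So the least-cost plan costs $5.08.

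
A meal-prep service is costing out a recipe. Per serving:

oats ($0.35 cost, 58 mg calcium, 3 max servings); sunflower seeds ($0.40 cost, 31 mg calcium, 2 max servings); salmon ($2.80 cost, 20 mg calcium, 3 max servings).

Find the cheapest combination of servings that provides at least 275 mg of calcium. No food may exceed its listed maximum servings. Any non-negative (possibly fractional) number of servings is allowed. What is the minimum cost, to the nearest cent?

$7.31

Cost per mg of calcium: oats $0.0060, sunflower seeds $0.0129, salmon $0.1400.
Take 3 servings of oats: +174.0 mg calcium for $1.05 (total $1.05, still need 101.0 mg).
Take 2 servings of sunflower seeds: +62.0 mg calcium for $0.80 (total $1.85, still need 39.0 mg).
Take 1.95 servings of salmon: +39.0 mg calcium for $5.46 (total $7.31, still need 0.0 mg).
Greedy by cheapest-per-mg is optimal for a single linear constraint, so the minimum cost is $7.31.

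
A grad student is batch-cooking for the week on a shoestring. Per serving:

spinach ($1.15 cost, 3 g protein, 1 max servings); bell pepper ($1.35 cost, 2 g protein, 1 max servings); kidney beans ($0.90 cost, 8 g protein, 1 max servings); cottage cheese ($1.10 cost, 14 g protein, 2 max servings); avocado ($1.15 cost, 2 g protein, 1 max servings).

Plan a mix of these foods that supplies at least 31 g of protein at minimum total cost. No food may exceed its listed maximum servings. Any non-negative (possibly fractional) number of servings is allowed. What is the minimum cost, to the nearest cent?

$2.54

Cost per g of protein: cottage cheese $0.0786, kidney beans $0.1125, spinach $0.3833, avocado $0.5750, bell pepper $0.6750.
Take 2 servings of cottage cheese: +28.0 g protein for $2.20 (total $2.20, still need 3.0 g).
Take 0.375 servings of kidney beans: +3.0 g protein for $0.34 (total $2.54, still need 0.0 g).
Filling from the cheapest source first is optimal under one linear minimum: $2.54.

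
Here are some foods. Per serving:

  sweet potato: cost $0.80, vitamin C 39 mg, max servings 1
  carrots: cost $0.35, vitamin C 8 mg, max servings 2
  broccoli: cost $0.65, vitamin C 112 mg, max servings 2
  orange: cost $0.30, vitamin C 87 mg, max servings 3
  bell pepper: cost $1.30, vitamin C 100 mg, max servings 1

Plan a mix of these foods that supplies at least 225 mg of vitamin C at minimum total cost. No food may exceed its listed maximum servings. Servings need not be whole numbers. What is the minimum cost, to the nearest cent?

Cost per mg of vitamin C: orange $0.0034, broccoli $0.0058, bell pepper $0.0130, sweet potato $0.0205, carrots $0.0437.
Take 2.586 servings of orange: +225.0 mg vitamin C for $0.78 (total $0.78, still need 0.0 mg).
Filling from the cheapest source first is optimal under one linear minimum: $0.78.

$0.78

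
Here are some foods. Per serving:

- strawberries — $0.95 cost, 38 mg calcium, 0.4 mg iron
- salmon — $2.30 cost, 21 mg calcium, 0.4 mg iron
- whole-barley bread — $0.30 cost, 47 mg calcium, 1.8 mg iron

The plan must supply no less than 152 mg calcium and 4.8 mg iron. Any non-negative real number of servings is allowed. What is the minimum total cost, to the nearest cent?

$0.97

strawberries only: max(152/38, 4.8/0.4) = 12 servings → $11.40.
salmon only: max(152/21, 4.8/0.4) = 12 servings → $27.60.
whole-barley bread only: max(152/47, 4.8/1.8) = 3.234 servings → $0.97.
strawberries + salmon with both targets exact would need a negative amount; discard.
strawberries + whole-barley bread with both tight: 0.9677 servings and 2.452 servings → $1.65.
salmon + whole-barley bread with both tight: 2.526 servings and 2.105 servings → $6.44.
The minimum over all feasible corners is $0.97.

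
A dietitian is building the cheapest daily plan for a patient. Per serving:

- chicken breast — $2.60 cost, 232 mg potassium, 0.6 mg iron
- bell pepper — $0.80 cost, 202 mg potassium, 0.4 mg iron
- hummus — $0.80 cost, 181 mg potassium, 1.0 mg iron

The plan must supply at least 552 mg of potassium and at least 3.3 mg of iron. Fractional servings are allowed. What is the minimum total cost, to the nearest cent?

$2.64

A basic optimal solution has at most two foods positive. Try each food alone and each pair with both targets met exactly.
chicken breast only: max(552/232, 3.3/0.6) = 5.5 servings → $14.30.
bell pepper only: max(552/202, 3.3/0.4) = 8.25 servings → $6.60.
hummus only: max(552/181, 3.3/1.0) = 3.3 servings → $2.64.
chicken breast + bell pepper: intersection lies outside the first quadrant.
chicken breast + hummus: intersection lies outside the first quadrant.
bell pepper + hummus: the both-tight solution has a negative serving — not a feasible corner.
The minimum over all feasible corners is $2.64.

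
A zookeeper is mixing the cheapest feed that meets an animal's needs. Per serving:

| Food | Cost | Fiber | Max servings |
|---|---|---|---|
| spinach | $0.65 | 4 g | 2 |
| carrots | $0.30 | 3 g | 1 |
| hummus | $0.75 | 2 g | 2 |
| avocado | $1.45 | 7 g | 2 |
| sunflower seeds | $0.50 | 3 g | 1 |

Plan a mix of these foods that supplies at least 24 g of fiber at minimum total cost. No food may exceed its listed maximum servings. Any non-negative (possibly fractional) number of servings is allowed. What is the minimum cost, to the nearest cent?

Cost per g of fiber: carrots $0.1000, spinach $0.1625, sunflower seeds $0.1667, avocado $0.2071, hummus $0.3750.
Take 1 serving of carrots: +3.0 g fiber for $0.30 (total $0.30, still need 21.0 g).
Take 2 servings of spinach: +8.0 g fiber for $1.30 (total $1.60, still need 13.0 g).
Take 1 serving of sunflower seeds: +3.0 g fiber for $0.50 (total $2.10, still need 10.0 g).
Take 1.429 servings of avocado: +10.0 g fiber for $2.07 (total $4.17, still need 0.0 g).
Greedy by cheapest-per-g is optimal for a single linear constraint, so the minimum cost is $4.17.

$4.17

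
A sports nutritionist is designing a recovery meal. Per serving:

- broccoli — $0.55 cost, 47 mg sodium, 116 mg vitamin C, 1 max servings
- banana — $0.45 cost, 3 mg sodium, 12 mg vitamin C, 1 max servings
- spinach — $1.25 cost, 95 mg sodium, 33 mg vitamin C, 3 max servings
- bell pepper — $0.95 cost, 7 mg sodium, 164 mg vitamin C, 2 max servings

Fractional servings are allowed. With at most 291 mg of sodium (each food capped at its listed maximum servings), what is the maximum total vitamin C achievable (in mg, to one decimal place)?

534.9 mg

Vitamin C per mg sodium: bell pepper 23.43, banana 4, broccoli 2.468, spinach 0.3474.
Take 2 servings of bell pepper: uses 14 mg sodium, +328.0 mg vitamin C (running total 328.0 mg).
Take 1 serving of banana: uses 3 mg sodium, +12.0 mg vitamin C (running total 340.0 mg).
Take 1 serving of broccoli: uses 47 mg sodium, +116.0 mg vitamin C (running total 456.0 mg).
Take 2.389 servings of spinach: uses 227 mg sodium, +78.9 mg vitamin C (running total 534.9 mg).
Filling greedily by vitamin C-per-mg sodium is optimal for one linear limit, giving 534.9 mg.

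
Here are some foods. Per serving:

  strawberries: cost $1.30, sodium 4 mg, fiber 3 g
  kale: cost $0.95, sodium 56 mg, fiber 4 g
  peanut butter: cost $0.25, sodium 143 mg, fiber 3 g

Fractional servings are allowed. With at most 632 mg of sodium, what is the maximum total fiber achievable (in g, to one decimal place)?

Fiber per mg sodium: strawberries 0.75, kale 0.07143, peanut butter 0.02098.
With no serving limits, spend the whole sodium allowance on strawberries: 632 mg / 4 mg × 3 g = 474.0 g.

474.0 g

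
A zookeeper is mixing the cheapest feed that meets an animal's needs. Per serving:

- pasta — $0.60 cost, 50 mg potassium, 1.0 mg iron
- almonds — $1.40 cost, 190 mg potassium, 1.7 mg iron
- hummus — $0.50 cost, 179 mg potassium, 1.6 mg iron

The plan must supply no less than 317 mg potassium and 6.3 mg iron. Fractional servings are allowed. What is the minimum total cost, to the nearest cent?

$1.97

The cheapest plan sits at a corner of the feasible region — with two constraints it uses at most two foods.
pasta only: max(317/50, 6.3/1.0) = 6.34 servings → $3.80.
almonds only: max(317/190, 6.3/1.7) = 3.706 servings → $5.19.
hummus only: max(317/179, 6.3/1.6) = 3.938 servings → $1.97.
pasta + almonds with both tight: 6.268 servings and 0.01905 servings → $3.79.
pasta + hummus with both tight: 6.268 servings and 0.0202 servings → $3.77.
almonds + hummus: the both-tight solution has a negative serving — not a feasible corner.
The minimum over all feasible corners is $1.97.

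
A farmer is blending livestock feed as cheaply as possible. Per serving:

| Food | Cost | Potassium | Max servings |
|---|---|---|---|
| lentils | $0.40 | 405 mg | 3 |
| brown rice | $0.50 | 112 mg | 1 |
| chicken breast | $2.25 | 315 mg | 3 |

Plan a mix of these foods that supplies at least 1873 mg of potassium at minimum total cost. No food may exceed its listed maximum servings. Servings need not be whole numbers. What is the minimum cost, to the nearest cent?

$5.60

Cost per mg of potassium: lentils $0.0010, brown rice $0.0045, chicken breast $0.0071.
Take 3 servings of lentils: +1215.0 mg potassium for $1.20 (total $1.20, still need 658.0 mg).
Take 1 serving of brown rice: +112.0 mg potassium for $0.50 (total $1.70, still need 546.0 mg).
Take 1.733 servings of chicken breast: +546.0 mg potassium for $3.90 (total $5.60, still need 0.0 mg).
Filling from the cheapest source first is optimal under one linear minimum: $5.60.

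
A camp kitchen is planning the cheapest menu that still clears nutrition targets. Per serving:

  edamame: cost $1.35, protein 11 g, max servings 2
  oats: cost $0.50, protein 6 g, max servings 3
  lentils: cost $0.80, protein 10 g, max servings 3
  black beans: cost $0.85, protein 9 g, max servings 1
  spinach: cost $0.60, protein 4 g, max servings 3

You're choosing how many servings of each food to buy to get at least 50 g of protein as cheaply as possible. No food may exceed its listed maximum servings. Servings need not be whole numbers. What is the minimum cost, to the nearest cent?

$4.09

Cost per g of protein: lentils $0.0800, oats $0.0833, black beans $0.0944, edamame $0.1227, spinach $0.1500.
Take 3 servings of lentils: +30.0 g protein for $2.40 (total $2.40, still need 20.0 g).
Take 3 servings of oats: +18.0 g protein for $1.50 (total $3.90, still need 2.0 g).
Take 0.2222 servings of black beans: +2.0 g protein for $0.19 (total $4.09, still need 0.0 g).
Greedy by cheapest-per-g is optimal for a single linear constraint, so the minimum cost is $4.09.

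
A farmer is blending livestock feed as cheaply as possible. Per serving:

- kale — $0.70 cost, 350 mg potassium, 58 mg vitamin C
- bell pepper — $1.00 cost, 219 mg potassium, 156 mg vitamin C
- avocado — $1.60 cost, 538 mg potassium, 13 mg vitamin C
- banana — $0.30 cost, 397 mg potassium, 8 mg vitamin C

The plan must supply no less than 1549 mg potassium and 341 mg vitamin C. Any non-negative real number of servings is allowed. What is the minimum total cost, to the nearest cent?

The cheapest plan sits at a corner of the feasible region — with two constraints it uses at most two foods.
kale only: max(1549/350, 341/58) = 5.879 servings → $4.12.
bell pepper only: max(1549/219, 341/156) = 7.073 servings → $7.07.
avocado only: max(1549/538, 341/13) = 26.23 servings → $41.97.
banana only: max(1549/397, 341/8) = 42.62 servings → $12.79.
kale + bell pepper with both tight: 3.985 servings and 0.7043 servings → $3.49.
kale + avocado: the both-tight solution has a negative serving — not a feasible corner.
kale + banana: intersection lies outside the first quadrant.
bell pepper + avocado with both tight: 2.014 servings and 2.059 servings → $5.31.
bell pepper + banana with both tight: 2.044 servings and 2.774 servings → $2.88.
avocado + banana: intersection lies outside the first quadrant.
So the least-cost plan costs $2.88.

$2.88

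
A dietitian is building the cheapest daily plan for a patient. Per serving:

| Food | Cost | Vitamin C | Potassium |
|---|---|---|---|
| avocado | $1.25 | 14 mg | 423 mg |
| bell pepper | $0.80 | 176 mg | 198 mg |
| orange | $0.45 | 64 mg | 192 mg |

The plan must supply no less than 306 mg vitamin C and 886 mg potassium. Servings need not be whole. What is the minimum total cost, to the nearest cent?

$2.11

This is a tiny linear program; its minimum lies at a vertex of the feasible set. List the vertices and price them.
avocado only: max(306/14, 886/423) = 21.86 servings → $27.32.
bell pepper only: max(306/176, 886/198) = 4.475 servings → $3.58.
orange only: max(306/64, 886/192) = 4.781 servings → $2.15.
avocado + bell pepper with both tight: 1.33 servings and 1.633 servings → $2.97.
avocado + orange: the both-tight solution has a negative serving — not a feasible corner.
bell pepper + orange with both tight: 0.09697 servings and 4.515 servings → $2.11.
So the least-cost plan costs $2.11.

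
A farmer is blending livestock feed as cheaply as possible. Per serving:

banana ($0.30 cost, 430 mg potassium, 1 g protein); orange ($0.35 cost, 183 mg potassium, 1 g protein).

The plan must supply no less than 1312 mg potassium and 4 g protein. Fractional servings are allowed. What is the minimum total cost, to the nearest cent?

$1.20

Check every corner: each single food scaled to meet both minima, and each pair solved so both constraints bind.
banana only: max(1312/430, 4/1) = 4 servings → $1.20.
orange only: max(1312/183, 4/1) = 7.169 servings → $2.51.
banana + orange with both tight: 2.348 servings and 1.652 servings → $1.28.
Cheapest feasible corner: $1.20.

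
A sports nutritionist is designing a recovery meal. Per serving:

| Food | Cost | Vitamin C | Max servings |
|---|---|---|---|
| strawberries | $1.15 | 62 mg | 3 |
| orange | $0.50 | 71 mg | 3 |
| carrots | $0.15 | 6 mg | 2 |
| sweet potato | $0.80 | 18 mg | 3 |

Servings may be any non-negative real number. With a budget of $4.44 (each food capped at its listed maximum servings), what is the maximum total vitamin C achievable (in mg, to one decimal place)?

371.5 mg

Vitamin C per dollar: orange 142, strawberries 53.91, carrots 40, sweet potato 22.5.
Take 3 servings of orange: spends $1.50, +213.0 mg vitamin C (running total 213.0 mg).
Take 2.557 servings of strawberries: spends $2.94, +158.5 mg vitamin C (running total 371.5 mg).
Greedy by best ratio exhausts the cost allowance optimally: 371.5 mg.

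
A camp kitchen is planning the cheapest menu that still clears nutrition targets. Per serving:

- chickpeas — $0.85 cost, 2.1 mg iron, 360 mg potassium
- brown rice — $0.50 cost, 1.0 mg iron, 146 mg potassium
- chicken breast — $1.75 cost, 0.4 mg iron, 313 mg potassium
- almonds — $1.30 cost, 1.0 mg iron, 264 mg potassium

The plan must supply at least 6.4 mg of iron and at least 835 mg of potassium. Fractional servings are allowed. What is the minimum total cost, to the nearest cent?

$2.59

An LP optimum is at a vertex; with two nutrient constraints at most two foods are used. Check each candidate.
chickpeas only: max(6.4/2.1, 835/360) = 3.048 servings → $2.59.
brown rice only: max(6.4/1.0, 835/146) = 6.4 servings → $3.20.
chicken breast only: max(6.4/0.4, 835/313) = 16 servings → $28.00.
almonds only: max(6.4/1.0, 835/264) = 6.4 servings → $8.32.
chickpeas + brown rice: the both-tight solution has a negative serving — not a feasible corner.
chickpeas + chicken breast with both targets exact would need a negative amount; discard.
chickpeas + almonds with both targets exact would need a negative amount; discard.
brown rice + chicken breast: the both-tight solution has a negative serving — not a feasible corner.
brown rice + almonds: the both-tight solution has a negative serving — not a feasible corner.
chicken breast + almonds: the both-tight solution has a negative serving — not a feasible corner.
So the least-cost plan costs $2.59.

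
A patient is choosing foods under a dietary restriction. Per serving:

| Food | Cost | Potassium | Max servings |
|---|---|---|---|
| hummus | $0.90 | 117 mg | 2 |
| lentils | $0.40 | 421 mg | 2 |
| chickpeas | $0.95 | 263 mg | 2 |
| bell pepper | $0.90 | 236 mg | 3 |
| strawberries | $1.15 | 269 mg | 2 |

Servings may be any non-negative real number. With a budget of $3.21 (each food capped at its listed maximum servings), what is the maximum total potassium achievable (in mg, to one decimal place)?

1501.7 mg

Potassium per dollar: lentils 1052, chickpeas 276.8, bell pepper 262.2, strawberries 233.9, hummus 130.
Take 2 servings of lentils: spends $0.80, +842.0 mg potassium (running total 842.0 mg).
Take 2 servings of chickpeas: spends $1.90, +526.0 mg potassium (running total 1368.0 mg).
Take 0.5667 servings of bell pepper: spends $0.51, +133.7 mg potassium (running total 1501.7 mg).
Filling greedily by potassium-per-dollar is optimal for one linear limit, giving 1501.7 mg.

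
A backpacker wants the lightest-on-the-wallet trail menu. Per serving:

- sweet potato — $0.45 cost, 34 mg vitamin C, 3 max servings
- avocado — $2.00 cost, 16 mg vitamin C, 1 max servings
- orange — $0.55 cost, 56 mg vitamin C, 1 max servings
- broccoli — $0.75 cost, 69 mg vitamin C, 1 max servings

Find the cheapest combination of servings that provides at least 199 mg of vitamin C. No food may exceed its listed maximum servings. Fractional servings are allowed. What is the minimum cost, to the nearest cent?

$2.28

Cost per mg of vitamin C: orange $0.0098, broccoli $0.0109, sweet potato $0.0132, avocado $0.1250.
Take 1 serving of orange: +56.0 mg vitamin C for $0.55 (total $0.55, still need 143.0 mg).
Take 1 serving of broccoli: +69.0 mg vitamin C for $0.75 (total $1.30, still need 74.0 mg).
Take 2.176 servings of sweet potato: +74.0 mg vitamin C for $0.98 (total $2.28, still need 0.0 mg).
Filling from the cheapest source first is optimal under one linear minimum: $2.28.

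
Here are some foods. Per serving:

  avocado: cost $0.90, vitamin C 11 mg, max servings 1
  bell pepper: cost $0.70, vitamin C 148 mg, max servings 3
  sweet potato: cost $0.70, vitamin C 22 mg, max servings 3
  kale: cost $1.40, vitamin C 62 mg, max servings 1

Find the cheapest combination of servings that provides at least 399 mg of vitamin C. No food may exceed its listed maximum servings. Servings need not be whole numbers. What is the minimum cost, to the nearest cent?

$1.89

Cost per mg of vitamin C: bell pepper $0.0047, kale $0.0226, sweet potato $0.0318, avocado $0.0818.
Take 2.696 servings of bell pepper: +399.0 mg vitamin C for $1.89 (total $1.89, still need 0.0 mg).
Filling from the cheapest source first is optimal under one linear minimum: $1.89.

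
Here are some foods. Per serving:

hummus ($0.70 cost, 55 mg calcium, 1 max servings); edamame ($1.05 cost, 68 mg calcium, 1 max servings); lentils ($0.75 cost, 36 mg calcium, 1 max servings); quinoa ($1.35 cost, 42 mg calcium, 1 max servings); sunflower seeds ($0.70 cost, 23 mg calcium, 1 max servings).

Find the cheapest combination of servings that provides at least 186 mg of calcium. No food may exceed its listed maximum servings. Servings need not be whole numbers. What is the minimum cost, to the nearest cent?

$3.33

Cost per mg of calcium: hummus $0.0127, edamame $0.0154, lentils $0.0208, sunflower seeds $0.0304, quinoa $0.0321.
Take 1 serving of hummus: +55.0 mg calcium for $0.70 (total $0.70, still need 131.0 mg).
Take 1 serving of edamame: +68.0 mg calcium for $1.05 (total $1.75, still need 63.0 mg).
Take 1 serving of lentils: +36.0 mg calcium for $0.75 (total $2.50, still need 27.0 mg).
Take 1 serving of sunflower seeds: +23.0 mg calcium for $0.70 (total $3.20, still need 4.0 mg).
Take 0.09524 servings of quinoa: +4.0 mg calcium for $0.13 (total $3.33, still need 0.0 mg).
Filling from the cheapest source first is optimal under one linear minimum: $3.33.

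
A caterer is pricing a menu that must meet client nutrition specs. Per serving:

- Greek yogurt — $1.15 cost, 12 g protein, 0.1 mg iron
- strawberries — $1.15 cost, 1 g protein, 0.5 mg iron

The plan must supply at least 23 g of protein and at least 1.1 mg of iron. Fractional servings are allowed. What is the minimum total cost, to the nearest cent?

The cheapest plan sits at a corner of the feasible region — with two constraints it uses at most two foods.
Greek yogurt only: max(23/12, 1.1/0.1) = 11 servings → $12.65.
strawberries only: max(23/1, 1.1/0.5) = 23 servings → $26.45.
Greek yogurt + strawberries with both tight: 1.763 servings and 1.847 servings → $4.15.
The minimum over all feasible corners is $4.15.

$4.15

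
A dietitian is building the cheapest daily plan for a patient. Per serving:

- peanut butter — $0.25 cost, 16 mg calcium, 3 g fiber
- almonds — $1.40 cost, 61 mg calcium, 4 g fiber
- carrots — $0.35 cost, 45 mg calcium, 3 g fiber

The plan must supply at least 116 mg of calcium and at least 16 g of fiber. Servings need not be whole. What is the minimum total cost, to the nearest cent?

$1.44

Compare the cost at each extreme point of the feasible region.
peanut butter only: max(116/16, 16/3) = 7.25 servings → $1.81.
almonds only: max(116/61, 16/4) = 4 servings → $5.60.
carrots only: max(116/45, 16/3) = 5.333 servings → $1.87.
peanut butter + almonds with both tight: 4.303 servings and 0.7731 servings → $2.16.
peanut butter + carrots with both tight: 4.276 servings and 1.057 servings → $1.44.
almonds + carrots with both targets exact would need a negative amount; discard.
The minimum over all feasible corners is $1.44.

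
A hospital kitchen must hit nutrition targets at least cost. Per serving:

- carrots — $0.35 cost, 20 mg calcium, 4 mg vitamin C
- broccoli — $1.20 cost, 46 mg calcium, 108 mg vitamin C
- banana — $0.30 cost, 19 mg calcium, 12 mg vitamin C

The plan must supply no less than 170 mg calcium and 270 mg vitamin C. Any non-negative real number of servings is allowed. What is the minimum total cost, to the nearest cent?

A basic optimal solution has at most two foods positive. Try each food alone and each pair with both targets met exactly.
carrots only: max(170/20, 270/4) = 67.5 servings → $23.62.
broccoli only: max(170/46, 270/108) = 3.696 servings → $4.43.
banana only: max(170/19, 270/12) = 22.5 servings → $6.75.
carrots + broccoli with both tight: 3.006 servings and 2.389 servings → $3.92.
carrots + banana with both targets exact would need a negative amount; discard.
broccoli + banana with both tight: 2.06 servings and 3.96 servings → $3.66.
Cheapest feasible corner: $3.66.

$3.66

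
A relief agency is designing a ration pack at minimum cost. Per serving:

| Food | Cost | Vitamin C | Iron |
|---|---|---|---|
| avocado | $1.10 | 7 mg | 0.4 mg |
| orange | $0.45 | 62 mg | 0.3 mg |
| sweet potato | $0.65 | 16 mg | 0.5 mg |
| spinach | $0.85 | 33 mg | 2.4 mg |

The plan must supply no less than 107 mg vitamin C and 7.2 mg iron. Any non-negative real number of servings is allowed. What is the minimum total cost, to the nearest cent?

At the optimum either one food covers both requirements or two foods hit both targets exactly; no other combination can be cheaper.
avocado only: max(107/7, 7.2/0.4) = 18 servings → $19.80.
orange only: max(107/62, 7.2/0.3) = 24 servings → $10.80.
sweet potato only: max(107/16, 7.2/0.5) = 14.4 servings → $9.36.
spinach only: max(107/33, 7.2/2.4) = 3.242 servings → $2.76.
avocado + orange with both targets exact would need a negative amount; discard.
avocado + sweet potato: intersection lies outside the first quadrant.
avocado + spinach with both tight: 5.333 servings and 2.111 servings → $7.66.
orange + sweet potato with both targets exact would need a negative amount; discard.
orange + spinach with both tight: 0.1382 servings and 2.983 servings → $2.60.
sweet potato + spinach with both tight: 0.8767 servings and 2.817 servings → $2.96.
Cheapest feasible corner: $2.60.

$2.60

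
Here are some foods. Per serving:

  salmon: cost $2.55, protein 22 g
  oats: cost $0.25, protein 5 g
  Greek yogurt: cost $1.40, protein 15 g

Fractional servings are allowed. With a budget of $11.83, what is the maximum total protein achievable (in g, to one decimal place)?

Protein per dollar: oats 20, Greek yogurt 10.71, salmon 8.627.
With no serving limits, spend the whole cost allowance on oats: $11.83 / $0.25 × 5 g = 236.6 g.

236.6 g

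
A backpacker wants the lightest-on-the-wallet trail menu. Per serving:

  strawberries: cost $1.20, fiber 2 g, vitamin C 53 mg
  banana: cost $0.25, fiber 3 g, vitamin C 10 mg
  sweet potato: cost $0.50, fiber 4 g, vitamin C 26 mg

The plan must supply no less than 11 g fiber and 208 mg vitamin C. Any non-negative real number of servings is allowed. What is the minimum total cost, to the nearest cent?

$4.00

strawberries only: max(11/2, 208/53) = 5.5 servings → $6.60.
banana only: max(11/3, 208/10) = 20.8 servings → $5.20.
sweet potato only: max(11/4, 208/26) = 8 servings → $4.00.
strawberries + banana with both tight: 3.698 servings and 1.201 servings → $4.74.
strawberries + sweet potato with both tight: 3.413 servings and 1.044 servings → $4.62.
banana + sweet potato with both targets exact would need a negative amount; discard.
The minimum over all feasible corners is $4.00.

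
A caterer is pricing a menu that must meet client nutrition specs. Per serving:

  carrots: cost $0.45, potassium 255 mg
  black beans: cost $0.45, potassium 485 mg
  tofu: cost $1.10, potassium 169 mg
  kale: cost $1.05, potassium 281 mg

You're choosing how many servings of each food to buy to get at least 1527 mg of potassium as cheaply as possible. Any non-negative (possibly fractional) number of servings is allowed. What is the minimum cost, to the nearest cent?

Cost per mg of potassium: black beans $0.0009, carrots $0.0018, kale $0.0037, tofu $0.0065.
With no serving limits, use only black beans: 1527 mg / 485 mg = 3.148 servings × $0.45 = $1.42.

$1.42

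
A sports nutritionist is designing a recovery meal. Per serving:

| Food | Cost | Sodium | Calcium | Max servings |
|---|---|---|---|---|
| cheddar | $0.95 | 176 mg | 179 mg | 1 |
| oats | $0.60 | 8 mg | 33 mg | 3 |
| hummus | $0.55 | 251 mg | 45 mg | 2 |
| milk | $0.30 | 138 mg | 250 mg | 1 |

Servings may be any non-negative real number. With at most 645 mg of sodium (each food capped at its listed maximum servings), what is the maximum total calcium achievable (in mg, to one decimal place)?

Calcium per mg sodium: oats 4.125, milk 1.812, cheddar 1.017, hummus 0.1793.
Take 3 servings of oats: uses 24 mg sodium, +99.0 mg calcium (running total 99.0 mg).
Take 1 serving of milk: uses 138 mg sodium, +250.0 mg calcium (running total 349.0 mg).
Take 1 serving of cheddar: uses 176 mg sodium, +179.0 mg calcium (running total 528.0 mg).
Take 1.223 servings of hummus: uses 307 mg sodium, +55.0 mg calcium (running total 583.0 mg).
Filling greedily by calcium-per-mg sodium is optimal for one linear limit, giving 583.0 mg.

583.0 mg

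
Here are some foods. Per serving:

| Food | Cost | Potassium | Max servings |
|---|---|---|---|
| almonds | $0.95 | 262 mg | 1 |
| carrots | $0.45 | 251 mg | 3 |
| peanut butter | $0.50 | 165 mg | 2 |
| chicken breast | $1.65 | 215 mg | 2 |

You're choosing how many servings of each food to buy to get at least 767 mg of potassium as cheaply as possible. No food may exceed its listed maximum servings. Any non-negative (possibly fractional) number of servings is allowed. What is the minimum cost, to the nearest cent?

Cost per mg of potassium: carrots $0.0018, peanut butter $0.0030, almonds $0.0036, chicken breast $0.0077.
Take 3 servings of carrots: +753.0 mg potassium for $1.35 (total $1.35, still need 14.0 mg).
Take 0.08485 servings of peanut butter: +14.0 mg potassium for $0.04 (total $1.39, still need 0.0 mg).
Greedy by cheapest-per-mg is optimal for a single linear constraint, so the minimum cost is $1.39.

$1.39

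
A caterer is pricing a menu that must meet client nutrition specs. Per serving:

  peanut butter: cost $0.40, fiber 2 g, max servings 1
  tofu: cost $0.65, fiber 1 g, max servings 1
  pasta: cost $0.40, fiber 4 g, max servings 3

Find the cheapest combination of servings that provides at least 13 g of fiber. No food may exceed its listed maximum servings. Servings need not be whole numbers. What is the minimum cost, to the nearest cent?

Cost per g of fiber: pasta $0.1000, peanut butter $0.2000, tofu $0.6500.
Take 3 servings of pasta: +12.0 g fiber for $1.20 (total $1.20, still need 1.0 g).
Take 0.5 servings of peanut butter: +1.0 g fiber for $0.20 (total $1.40, still need 0.0 g).
Greedy by cheapest-per-g is optimal for a single linear constraint, so the minimum cost is $1.40.

$1.40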